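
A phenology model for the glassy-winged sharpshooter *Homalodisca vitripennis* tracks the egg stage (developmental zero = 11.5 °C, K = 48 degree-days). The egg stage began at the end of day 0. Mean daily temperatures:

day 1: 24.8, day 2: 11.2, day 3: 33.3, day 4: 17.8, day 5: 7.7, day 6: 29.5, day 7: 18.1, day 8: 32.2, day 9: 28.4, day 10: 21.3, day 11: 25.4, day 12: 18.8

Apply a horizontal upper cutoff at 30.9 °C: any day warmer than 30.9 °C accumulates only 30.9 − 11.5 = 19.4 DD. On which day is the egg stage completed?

Daily DD above 11.5 °C (capped at 19.4): 13.3, 0.0, 19.4, 6.3, 0.0, 18.0, 6.6, 19.4, 16.9, 9.8, 13.9, 7.3.
Cumulative: 13.3, 13.3, 32.7, 39.0, 39.0, 57.0, 63.6, 83.0, 99.9, 109.7, 123.6, 130.9.
The total first reaches 48 DD on day 6.

day 6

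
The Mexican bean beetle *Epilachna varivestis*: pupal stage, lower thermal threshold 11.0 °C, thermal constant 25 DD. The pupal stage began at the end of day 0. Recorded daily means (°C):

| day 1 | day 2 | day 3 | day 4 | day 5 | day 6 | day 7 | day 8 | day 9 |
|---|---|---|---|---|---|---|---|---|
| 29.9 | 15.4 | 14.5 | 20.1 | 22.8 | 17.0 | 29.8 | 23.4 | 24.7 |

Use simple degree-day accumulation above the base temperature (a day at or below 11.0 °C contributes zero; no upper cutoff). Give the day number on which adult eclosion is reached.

Daily DD above 11.0 °C: 18.9, 4.4, 3.5, 9.1, 11.8, 6.0, 18.8, 12.4, 13.7.
Cumulative: 18.9, 23.3, 26.8, 35.9, 47.7, 53.7, 72.5, 84.9, 98.6.
The total first reaches 25 DD on day 3.

day 3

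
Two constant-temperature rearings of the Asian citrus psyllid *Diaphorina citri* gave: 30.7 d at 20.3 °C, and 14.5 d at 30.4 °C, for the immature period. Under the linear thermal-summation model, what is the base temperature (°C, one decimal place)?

Under the model K = D·(T − T_b), so D₁·(T₁ − T_b) = D₂·(T₂ − T_b).
30.7·(20.3 − T_b) = 14.5·(30.4 − T_b)
T_b = (30.7·20.3 − 14.5·30.4) / (30.7 − 14.5) = 182.41 / 16.2 = 11.260 °C ≈ 11.3 °C.

11.3 °C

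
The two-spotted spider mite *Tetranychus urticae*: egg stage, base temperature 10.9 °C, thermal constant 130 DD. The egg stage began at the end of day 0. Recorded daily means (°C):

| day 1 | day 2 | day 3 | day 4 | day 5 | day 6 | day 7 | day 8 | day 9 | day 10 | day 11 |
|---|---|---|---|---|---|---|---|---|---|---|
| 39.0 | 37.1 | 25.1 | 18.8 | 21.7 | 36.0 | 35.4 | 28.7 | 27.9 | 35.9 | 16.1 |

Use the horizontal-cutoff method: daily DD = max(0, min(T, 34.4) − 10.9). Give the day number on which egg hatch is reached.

Daily DD above 10.9 °C (capped at 23.5): 23.5, 23.5, 14.2, 7.9, 10.8, 23.5, 23.5, 17.8, 17.0, 23.5, 5.2.
Cumulative: 23.5, 47.0, 61.2, 69.1, 79.9, 103.4, 126.9, 144.7, 161.7, 185.2, 190.4.
The total first reaches 130 DD on day 8.

day 8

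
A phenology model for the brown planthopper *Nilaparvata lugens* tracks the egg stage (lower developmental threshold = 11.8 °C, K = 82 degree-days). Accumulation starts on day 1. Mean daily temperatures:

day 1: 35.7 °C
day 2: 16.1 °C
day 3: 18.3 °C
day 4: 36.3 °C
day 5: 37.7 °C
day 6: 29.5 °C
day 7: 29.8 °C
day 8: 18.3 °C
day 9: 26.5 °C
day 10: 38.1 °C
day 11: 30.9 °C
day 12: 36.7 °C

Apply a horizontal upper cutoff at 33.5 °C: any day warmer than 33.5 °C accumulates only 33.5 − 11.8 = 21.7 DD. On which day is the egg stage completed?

Daily DD above 11.8 °C (capped at 21.7): 21.7, 4.3, 6.5, 21.7, 21.7, 17.7, 18.0, 6.5, 14.7, 21.7, 19.1, 21.7.
Cumulative: 21.7, 26.0, 32.5, 54.2, 75.9, 93.6, 111.6, 118.1, 132.8, 154.5, 173.6, 195.3.
The total first reaches 82 DD on day 6.

day 6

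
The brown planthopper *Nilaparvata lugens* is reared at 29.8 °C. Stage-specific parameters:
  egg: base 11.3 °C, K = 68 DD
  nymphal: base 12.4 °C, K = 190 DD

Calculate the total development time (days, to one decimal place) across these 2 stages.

14.6 days

egg: 68 / (29.8 − 11.3) = 68 / 18.5 = 3.676 d.
nymphal: 190 / (29.8 − 12.4) = 190 / 17.4 = 10.920 d.
Sum = 14.595 ≈ 14.6 days.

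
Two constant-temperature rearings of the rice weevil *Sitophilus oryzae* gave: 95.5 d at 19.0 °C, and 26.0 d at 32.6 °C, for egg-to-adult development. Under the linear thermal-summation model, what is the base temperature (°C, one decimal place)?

13.9 °C

Under the model K = D·(T − T_b), so D₁·(T₁ − T_b) = D₂·(T₂ − T_b).
95.5·(19.0 − T_b) = 26.0·(32.6 − T_b)
T_b = (95.5·19.0 − 26.0·32.6) / (95.5 − 26.0) = 966.90 / 69.5 = 13.912 °C ≈ 13.9 °C.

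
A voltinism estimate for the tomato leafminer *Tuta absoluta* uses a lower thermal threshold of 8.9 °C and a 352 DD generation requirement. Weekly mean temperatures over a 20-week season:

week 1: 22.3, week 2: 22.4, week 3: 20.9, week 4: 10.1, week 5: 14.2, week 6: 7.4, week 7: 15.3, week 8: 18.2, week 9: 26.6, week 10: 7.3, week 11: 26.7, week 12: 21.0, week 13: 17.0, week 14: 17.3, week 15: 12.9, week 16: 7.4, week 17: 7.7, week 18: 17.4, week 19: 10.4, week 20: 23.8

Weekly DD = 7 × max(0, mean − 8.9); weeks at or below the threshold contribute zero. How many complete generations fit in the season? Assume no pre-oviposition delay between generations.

Weekly DD (7 × max(0, T̄ − 8.9)): 93.8, 94.5, 84.0, 8.4, 37.1, 0.0, 44.8, 65.1, 123.9, 0.0, 124.6, 84.7, 56.7, 58.8, 28.0, 0.0, 0.0, 59.5, 10.5, 104.3.
Season total = 1078.7 DD.
Complete generations = ⌊1078.7 / 352⌋ = 3.

3 generations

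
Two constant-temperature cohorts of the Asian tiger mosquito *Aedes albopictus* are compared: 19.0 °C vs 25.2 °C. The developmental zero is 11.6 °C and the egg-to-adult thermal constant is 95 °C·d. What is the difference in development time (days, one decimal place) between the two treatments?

5.9 days

At 19.0 °C: 95 / (19.0 − 11.6) = 95 / 7.4 = 12.838 d.
At 25.2 °C: 95 / (25.2 − 11.6) = 95 / 13.6 = 6.985 d.
Difference = |12.838 − 6.985| = 5.853 ≈ 5.9 days.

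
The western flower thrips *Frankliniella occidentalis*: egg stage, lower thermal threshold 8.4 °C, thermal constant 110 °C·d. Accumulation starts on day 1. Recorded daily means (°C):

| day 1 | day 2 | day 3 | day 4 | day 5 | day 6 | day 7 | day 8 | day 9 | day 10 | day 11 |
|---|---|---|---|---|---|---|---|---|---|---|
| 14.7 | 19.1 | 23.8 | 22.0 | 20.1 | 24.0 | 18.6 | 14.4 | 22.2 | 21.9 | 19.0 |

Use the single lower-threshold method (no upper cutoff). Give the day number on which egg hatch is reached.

Daily DD above 8.4 °C: 6.3, 10.7, 15.4, 13.6, 11.7, 15.6, 10.2, 6.0, 13.8, 13.5, 10.6.
Cumulative: 6.3, 17.0, 32.4, 46.0, 57.7, 73.3, 83.5, 89.5, 103.3, 116.8, 127.4.
The total first reaches 110 DD on day 10.

day 10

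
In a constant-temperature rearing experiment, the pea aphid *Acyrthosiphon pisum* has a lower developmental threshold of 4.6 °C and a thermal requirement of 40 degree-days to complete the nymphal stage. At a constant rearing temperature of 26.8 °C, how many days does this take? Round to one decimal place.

1.8 days

Daily accumulation = 26.8 − 4.6 = 22.2 DD/day.
Duration = 40 / 22.2 = 1.802 ≈ 1.8 days.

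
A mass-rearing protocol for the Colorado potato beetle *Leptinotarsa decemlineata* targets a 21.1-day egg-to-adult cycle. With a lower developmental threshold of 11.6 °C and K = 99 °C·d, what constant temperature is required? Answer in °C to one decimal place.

16.3 °C

Required daily accumulation = 99 / 21.1 = 4.692 DD/day.
T = T_base + 4.692 = 11.6 + 4.692 = 16.292 ≈ 16.3 °C.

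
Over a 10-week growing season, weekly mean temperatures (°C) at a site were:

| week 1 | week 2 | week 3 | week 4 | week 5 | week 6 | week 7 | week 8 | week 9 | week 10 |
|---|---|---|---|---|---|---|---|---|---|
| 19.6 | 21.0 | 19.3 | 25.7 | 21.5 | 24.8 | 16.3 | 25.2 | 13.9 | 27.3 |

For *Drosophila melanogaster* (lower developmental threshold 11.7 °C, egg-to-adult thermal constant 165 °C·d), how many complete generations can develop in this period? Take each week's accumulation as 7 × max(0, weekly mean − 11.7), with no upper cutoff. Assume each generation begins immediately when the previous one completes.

4 generations

Weekly DD (7 × max(0, T̄ − 11.7)): 55.3, 65.1, 53.2, 98.0, 68.6, 91.7, 32.2, 94.5, 15.4, 109.2.
Season total = 683.2 DD.
Complete generations = ⌊683.2 / 165⌋ = 4.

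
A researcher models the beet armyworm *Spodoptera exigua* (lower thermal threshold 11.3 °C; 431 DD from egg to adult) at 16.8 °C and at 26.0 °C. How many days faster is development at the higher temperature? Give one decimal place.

At 16.8 °C: 431 / (16.8 − 11.3) = 431 / 5.5 = 78.364 d.
At 26.0 °C: 431 / (26.0 − 11.3) = 431 / 14.7 = 29.320 d.
Difference = |78.364 − 29.320| = 49.044 ≈ 49.0 days.

49.0 days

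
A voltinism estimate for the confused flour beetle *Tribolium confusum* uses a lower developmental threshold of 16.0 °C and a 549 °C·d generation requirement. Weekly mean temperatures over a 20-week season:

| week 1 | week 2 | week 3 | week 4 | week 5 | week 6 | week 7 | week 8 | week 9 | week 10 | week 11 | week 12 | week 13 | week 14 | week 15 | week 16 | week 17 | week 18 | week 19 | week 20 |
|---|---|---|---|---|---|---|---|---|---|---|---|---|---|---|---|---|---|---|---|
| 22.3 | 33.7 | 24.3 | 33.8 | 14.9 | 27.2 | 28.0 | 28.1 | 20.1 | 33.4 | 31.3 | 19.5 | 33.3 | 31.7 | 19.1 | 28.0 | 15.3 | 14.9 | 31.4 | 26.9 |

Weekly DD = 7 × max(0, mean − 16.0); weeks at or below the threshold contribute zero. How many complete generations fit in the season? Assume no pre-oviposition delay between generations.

2 generations

Weekly DD (7 × max(0, T̄ − 16.0)): 44.1, 123.9, 58.1, 124.6, 0.0, 78.4, 84.0, 84.7, 28.7, 121.8, 107.1, 24.5, 121.1, 109.9, 21.7, 84.0, 0.0, 0.0, 107.8, 76.3.
Season total = 1400.7 DD.
Complete generations = ⌊1400.7 / 549⌋ = 2.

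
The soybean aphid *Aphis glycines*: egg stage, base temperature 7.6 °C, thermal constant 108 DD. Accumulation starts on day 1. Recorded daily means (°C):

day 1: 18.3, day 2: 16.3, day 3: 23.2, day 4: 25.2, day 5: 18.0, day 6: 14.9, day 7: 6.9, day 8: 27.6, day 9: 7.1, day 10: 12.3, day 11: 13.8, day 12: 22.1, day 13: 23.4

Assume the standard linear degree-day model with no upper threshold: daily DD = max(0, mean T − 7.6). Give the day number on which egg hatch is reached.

Daily DD above 7.6 °C: 10.7, 8.7, 15.6, 17.6, 10.4, 7.3, 0.0, 20.0, 0.0, 4.7, 6.2, 14.5, 15.8.
Cumulative: 10.7, 19.4, 35.0, 52.6, 63.0, 70.3, 70.3, 90.3, 90.3, 95.0, 101.2, 115.7, 131.5.
The total first reaches 108 DD on day 12.

day 12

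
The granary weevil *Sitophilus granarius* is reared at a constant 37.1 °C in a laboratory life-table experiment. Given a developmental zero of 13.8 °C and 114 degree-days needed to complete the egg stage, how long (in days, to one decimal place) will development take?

Daily accumulation = 37.1 − 13.8 = 23.3 DD/day.
Duration = 114 / 23.3 = 4.893 ≈ 4.9 days.

4.9 days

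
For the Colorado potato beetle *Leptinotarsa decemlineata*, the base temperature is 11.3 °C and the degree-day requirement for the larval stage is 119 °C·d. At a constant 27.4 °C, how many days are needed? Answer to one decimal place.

Daily accumulation = 27.4 − 11.3 = 16.1 DD/day.
Duration = 119 / 16.1 = 7.391 ≈ 7.4 days.

7.4 days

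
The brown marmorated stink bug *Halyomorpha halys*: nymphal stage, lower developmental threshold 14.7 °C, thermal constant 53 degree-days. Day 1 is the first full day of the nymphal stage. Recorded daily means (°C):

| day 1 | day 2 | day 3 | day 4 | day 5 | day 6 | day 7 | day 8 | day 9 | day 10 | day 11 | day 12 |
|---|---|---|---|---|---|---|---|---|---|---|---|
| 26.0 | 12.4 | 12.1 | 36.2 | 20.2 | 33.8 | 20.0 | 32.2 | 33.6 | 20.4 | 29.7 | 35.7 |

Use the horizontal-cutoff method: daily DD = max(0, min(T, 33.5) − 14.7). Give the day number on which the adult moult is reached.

Daily DD above 14.7 °C (capped at 18.8): 11.3, 0.0, 0.0, 18.8, 5.5, 18.8, 5.3, 17.5, 18.8, 5.7, 15.0, 18.8.
Cumulative: 11.3, 11.3, 11.3, 30.1, 35.6, 54.4, 59.7, 77.2, 96.0, 101.7, 116.7, 135.5.
The total first reaches 53 DD on day 6.

day 6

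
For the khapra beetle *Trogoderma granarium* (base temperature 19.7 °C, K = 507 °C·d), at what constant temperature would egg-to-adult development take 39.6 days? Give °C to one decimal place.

32.5 °C

Required daily accumulation = 507 / 39.6 = 12.803 DD/day.
T = T_base + 12.803 = 19.7 + 12.803 = 32.503 ≈ 32.5 °C.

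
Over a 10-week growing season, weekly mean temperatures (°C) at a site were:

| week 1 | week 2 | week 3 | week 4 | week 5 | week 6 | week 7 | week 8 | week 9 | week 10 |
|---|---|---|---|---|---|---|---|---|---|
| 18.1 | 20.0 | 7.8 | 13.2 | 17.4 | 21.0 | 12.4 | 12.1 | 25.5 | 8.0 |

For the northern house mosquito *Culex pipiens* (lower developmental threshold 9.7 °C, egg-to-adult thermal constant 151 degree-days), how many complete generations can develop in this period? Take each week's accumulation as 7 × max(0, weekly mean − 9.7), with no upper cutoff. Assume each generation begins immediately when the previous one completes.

2 generations

Weekly DD (7 × max(0, T̄ − 9.7)): 58.8, 72.1, 0.0, 24.5, 53.9, 79.1, 18.9, 16.8, 110.6, 0.0.
Season total = 434.7 DD.
Complete generations = ⌊434.7 / 151⌋ = 2.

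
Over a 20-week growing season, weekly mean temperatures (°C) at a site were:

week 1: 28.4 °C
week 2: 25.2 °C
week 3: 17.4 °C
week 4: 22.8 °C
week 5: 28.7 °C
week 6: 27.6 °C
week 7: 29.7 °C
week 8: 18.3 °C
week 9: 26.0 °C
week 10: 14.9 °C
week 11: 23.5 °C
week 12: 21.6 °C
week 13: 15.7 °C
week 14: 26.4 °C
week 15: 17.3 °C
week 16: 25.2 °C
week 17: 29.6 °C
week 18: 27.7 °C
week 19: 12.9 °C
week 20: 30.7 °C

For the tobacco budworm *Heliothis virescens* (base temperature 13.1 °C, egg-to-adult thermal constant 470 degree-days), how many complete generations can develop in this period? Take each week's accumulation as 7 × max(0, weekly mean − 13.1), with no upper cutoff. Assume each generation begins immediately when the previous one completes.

3 generations

Weekly DD (7 × max(0, T̄ − 13.1)): 107.1, 84.7, 30.1, 67.9, 109.2, 101.5, 116.2, 36.4, 90.3, 12.6, 72.8, 59.5, 18.2, 93.1, 29.4, 84.7, 115.5, 102.2, 0.0, 123.2.
Season total = 1454.6 DD.
Complete generations = ⌊1454.6 / 470⌋ = 3.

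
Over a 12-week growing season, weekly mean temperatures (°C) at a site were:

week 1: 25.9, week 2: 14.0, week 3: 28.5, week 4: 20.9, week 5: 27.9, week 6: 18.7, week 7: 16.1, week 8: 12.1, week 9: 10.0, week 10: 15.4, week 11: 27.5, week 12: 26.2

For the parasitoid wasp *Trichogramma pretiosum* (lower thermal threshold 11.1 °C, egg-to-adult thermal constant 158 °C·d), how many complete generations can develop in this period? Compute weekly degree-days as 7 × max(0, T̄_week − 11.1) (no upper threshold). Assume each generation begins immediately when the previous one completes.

4 generations

Weekly DD (7 × max(0, T̄ − 11.1)): 103.6, 20.3, 121.8, 68.6, 117.6, 53.2, 35.0, 7.0, 0.0, 30.1, 114.8, 105.7.
Season total = 777.7 DD.
Complete generations = ⌊777.7 / 158⌋ = 4.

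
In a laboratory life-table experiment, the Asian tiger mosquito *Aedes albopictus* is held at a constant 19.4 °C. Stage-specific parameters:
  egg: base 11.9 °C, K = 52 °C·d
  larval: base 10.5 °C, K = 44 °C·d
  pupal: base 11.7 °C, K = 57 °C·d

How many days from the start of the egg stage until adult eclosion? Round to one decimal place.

egg: 52 / (19.4 − 11.9) = 52 / 7.5 = 6.933 d.
larval: 44 / (19.4 − 10.5) = 44 / 8.9 = 4.944 d.
pupal: 57 / (19.4 − 11.7) = 57 / 7.7 = 7.403 d.
Sum = 19.280 ≈ 19.3 days.

19.3 days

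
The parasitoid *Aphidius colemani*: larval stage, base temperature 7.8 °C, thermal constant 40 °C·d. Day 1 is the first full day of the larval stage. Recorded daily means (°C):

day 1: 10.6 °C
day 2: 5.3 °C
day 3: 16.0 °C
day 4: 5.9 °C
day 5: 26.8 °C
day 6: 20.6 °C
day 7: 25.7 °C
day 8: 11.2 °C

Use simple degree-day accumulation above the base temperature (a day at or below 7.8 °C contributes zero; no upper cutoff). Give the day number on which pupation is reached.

day 6

Daily DD above 7.8 °C: 2.8, 0.0, 8.2, 0.0, 19.0, 12.8, 17.9, 3.4.
Cumulative: 2.8, 2.8, 11.0, 11.0, 30.0, 42.8, 60.7, 64.1.
The total first reaches 40 DD on day 6.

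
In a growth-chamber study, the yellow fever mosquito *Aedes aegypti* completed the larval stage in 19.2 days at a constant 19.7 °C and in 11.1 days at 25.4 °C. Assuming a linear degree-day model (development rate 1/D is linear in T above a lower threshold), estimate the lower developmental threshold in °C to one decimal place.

11.9 °C

Linear rate model ⇒ the product D·(T − T_b) is constant across temperatures.
19.2·(19.7 − T_b) = 11.1·(25.4 − T_b)
T_b = (19.2·19.7 − 11.1·25.4) / (19.2 − 11.1) = 96.30 / 8.1 = 11.889 °C ≈ 11.9 °C.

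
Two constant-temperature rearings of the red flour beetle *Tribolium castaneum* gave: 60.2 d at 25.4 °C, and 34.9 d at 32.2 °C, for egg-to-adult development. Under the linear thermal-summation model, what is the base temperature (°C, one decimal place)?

16.0 °C

Under the model K = D·(T − T_b), so D₁·(T₁ − T_b) = D₂·(T₂ − T_b).
60.2·(25.4 − T_b) = 34.9·(32.2 − T_b)
T_b = (60.2·25.4 − 34.9·32.2) / (60.2 − 34.9) = 405.30 / 25.3 = 16.020 °C ≈ 16.0 °C.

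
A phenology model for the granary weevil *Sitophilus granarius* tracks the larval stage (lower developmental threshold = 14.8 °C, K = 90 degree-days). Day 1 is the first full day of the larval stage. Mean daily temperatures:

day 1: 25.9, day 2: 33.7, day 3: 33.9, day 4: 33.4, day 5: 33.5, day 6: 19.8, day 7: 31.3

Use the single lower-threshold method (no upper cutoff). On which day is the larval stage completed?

day 6

Daily DD above 14.8 °C: 11.1, 18.9, 19.1, 18.6, 18.7, 5.0, 16.5.
Cumulative: 11.1, 30.0, 49.1, 67.7, 86.4, 91.4, 107.9.
The total first reaches 90 DD on day 6.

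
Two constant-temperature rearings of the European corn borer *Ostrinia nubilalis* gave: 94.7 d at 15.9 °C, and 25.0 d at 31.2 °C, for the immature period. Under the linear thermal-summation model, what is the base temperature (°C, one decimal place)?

Under the model K = D·(T − T_b), so D₁·(T₁ − T_b) = D₂·(T₂ − T_b).
94.7·(15.9 − T_b) = 25.0·(31.2 − T_b)
T_b = (94.7·15.9 − 25.0·31.2) / (94.7 − 25.0) = 725.73 / 69.7 = 10.412 °C ≈ 10.4 °C.

10.4 °C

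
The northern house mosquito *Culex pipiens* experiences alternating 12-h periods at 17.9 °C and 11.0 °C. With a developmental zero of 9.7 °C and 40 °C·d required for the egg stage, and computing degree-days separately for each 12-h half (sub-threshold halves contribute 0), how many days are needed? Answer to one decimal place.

8.4 days

Day half: max(0, 17.9 − 9.7) × 0.5 = 8.2 × 0.5 = 4.10 DD.
Night half: max(0, 11.0 − 9.7) × 0.5 = 1.3 × 0.5 = 0.65 DD.
Per 24 h: 4.75 DD/day.
Duration = 40 / 4.75 = 8.421 ≈ 8.4 days.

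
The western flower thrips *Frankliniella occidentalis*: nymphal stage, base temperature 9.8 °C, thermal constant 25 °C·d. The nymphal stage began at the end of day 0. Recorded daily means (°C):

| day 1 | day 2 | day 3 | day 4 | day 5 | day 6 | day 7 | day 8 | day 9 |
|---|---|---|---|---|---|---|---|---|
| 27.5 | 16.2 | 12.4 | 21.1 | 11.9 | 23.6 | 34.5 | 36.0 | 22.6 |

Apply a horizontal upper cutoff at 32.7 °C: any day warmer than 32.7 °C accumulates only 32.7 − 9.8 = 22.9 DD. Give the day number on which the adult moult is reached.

Daily DD above 9.8 °C (capped at 22.9): 17.7, 6.4, 2.6, 11.3, 2.1, 13.8, 22.9, 22.9, 12.8.
Cumulative: 17.7, 24.1, 26.7, 38.0, 40.1, 53.9, 76.8, 99.7, 112.5.
The total first reaches 25 DD on day 3.

day 3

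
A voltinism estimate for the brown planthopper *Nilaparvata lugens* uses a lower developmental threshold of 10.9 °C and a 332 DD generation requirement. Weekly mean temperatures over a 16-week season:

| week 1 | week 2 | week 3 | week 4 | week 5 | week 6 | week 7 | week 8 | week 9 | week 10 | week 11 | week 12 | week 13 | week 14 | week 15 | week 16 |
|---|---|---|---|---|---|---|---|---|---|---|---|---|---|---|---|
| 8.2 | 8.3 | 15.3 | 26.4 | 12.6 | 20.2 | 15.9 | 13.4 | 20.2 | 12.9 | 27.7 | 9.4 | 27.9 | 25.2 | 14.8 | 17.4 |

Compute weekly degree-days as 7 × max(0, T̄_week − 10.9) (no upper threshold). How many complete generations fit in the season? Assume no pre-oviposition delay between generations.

Weekly DD (7 × max(0, T̄ − 10.9)): 0.0, 0.0, 30.8, 108.5, 11.9, 65.1, 35.0, 17.5, 65.1, 14.0, 117.6, 0.0, 119.0, 100.1, 27.3, 45.5.
Season total = 757.4 DD.
Complete generations = ⌊757.4 / 332⌋ = 2.

2 generations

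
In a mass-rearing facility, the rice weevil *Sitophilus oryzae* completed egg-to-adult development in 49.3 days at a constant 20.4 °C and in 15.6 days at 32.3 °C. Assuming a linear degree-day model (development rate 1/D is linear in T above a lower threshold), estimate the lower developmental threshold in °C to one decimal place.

14.9 °C

Under the model K = D·(T − T_b), so D₁·(T₁ − T_b) = D₂·(T₂ − T_b).
49.3·(20.4 − T_b) = 15.6·(32.3 − T_b)
T_b = (49.3·20.4 − 15.6·32.3) / (49.3 − 15.6) = 501.84 / 33.7 = 14.891 °C ≈ 14.9 °C.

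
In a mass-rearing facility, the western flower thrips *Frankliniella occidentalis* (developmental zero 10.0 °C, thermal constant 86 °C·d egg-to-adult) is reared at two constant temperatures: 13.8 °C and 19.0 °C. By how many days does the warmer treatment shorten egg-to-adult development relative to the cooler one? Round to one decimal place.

13.1 days

At 13.8 °C: 86 / (13.8 − 10.0) = 86 / 3.8 = 22.632 d.
At 19.0 °C: 86 / (19.0 − 10.0) = 86 / 9.0 = 9.556 d.
Difference = |22.632 − 9.556| = 13.076 ≈ 13.1 days.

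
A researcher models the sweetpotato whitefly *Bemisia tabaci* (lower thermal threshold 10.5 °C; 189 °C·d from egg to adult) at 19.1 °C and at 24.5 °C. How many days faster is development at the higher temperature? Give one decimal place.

8.5 days

At 19.1 °C: 189 / (19.1 − 10.5) = 189 / 8.6 = 21.977 d.
At 24.5 °C: 189 / (24.5 − 10.5) = 189 / 14.0 = 13.500 d.
Difference = |21.977 − 13.500| = 8.477 ≈ 8.5 days.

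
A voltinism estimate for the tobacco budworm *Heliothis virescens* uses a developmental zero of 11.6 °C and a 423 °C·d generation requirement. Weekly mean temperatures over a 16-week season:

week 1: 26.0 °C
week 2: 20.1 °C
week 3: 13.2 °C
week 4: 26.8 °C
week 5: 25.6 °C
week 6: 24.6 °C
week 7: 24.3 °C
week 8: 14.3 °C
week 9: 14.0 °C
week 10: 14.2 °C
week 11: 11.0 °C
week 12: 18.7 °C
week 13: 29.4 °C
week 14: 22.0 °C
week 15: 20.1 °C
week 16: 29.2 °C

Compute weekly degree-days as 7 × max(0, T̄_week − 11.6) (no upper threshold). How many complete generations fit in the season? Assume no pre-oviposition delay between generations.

Weekly DD (7 × max(0, T̄ − 11.6)): 100.8, 59.5, 11.2, 106.4, 98.0, 91.0, 88.9, 18.9, 16.8, 18.2, 0.0, 49.7, 124.6, 72.8, 59.5, 123.2.
Season total = 1039.5 DD.
Complete generations = ⌊1039.5 / 423⌋ = 2.

2 generations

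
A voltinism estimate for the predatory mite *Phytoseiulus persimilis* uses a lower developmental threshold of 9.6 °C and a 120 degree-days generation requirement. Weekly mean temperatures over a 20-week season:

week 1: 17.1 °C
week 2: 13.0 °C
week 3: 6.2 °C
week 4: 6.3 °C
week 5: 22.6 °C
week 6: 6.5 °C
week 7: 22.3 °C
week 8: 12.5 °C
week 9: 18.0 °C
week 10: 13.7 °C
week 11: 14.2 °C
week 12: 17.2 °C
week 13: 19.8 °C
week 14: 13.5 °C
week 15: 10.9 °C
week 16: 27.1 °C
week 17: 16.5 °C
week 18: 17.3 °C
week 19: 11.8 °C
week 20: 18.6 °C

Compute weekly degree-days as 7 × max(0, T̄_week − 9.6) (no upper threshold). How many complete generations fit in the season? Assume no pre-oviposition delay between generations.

Weekly DD (7 × max(0, T̄ − 9.6)): 52.5, 23.8, 0.0, 0.0, 91.0, 0.0, 88.9, 20.3, 58.8, 28.7, 32.2, 53.2, 71.4, 27.3, 9.1, 122.5, 48.3, 53.9, 15.4, 63.0.
Season total = 860.3 DD.
Complete generations = ⌊860.3 / 120⌋ = 7.

7 generations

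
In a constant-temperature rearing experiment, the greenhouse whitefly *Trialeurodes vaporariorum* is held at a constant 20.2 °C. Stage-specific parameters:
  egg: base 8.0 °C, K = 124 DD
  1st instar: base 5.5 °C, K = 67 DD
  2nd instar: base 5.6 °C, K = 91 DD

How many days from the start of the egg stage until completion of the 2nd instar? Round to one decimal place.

egg: 124 / (20.2 − 8.0) = 124 / 12.2 = 10.164 d.
1st instar: 67 / (20.2 − 5.5) = 67 / 14.7 = 4.558 d.
2nd instar: 91 / (20.2 − 5.6) = 91 / 14.6 = 6.233 d.
Sum = 20.955 ≈ 21.0 days.

21.0 days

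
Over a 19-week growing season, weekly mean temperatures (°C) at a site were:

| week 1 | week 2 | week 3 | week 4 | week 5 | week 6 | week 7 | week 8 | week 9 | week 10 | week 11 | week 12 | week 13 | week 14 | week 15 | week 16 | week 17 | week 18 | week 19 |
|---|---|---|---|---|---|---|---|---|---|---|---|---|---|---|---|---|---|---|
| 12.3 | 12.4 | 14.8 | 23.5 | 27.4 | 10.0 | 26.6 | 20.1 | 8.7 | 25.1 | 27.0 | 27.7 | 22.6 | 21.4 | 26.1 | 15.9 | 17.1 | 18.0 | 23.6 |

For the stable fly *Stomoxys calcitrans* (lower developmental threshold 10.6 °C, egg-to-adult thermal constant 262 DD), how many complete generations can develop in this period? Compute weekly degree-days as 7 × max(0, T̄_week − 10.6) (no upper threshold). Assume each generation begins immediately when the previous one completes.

Weekly DD (7 × max(0, T̄ − 10.6)): 11.9, 12.6, 29.4, 90.3, 117.6, 0.0, 112.0, 66.5, 0.0, 101.5, 114.8, 119.7, 84.0, 75.6, 108.5, 37.1, 45.5, 51.8, 91.0.
Season total = 1269.8 DD.
Complete generations = ⌊1269.8 / 262⌋ = 4.

4 generations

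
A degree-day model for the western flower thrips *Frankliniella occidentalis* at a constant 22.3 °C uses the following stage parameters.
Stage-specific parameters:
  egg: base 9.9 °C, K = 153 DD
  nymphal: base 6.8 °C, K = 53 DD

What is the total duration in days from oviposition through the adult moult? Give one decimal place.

15.8 days

egg: 153 / (22.3 − 9.9) = 153 / 12.4 = 12.339 d.
nymphal: 53 / (22.3 − 6.8) = 53 / 15.5 = 3.419 d.
Sum = 15.758 ≈ 15.8 days.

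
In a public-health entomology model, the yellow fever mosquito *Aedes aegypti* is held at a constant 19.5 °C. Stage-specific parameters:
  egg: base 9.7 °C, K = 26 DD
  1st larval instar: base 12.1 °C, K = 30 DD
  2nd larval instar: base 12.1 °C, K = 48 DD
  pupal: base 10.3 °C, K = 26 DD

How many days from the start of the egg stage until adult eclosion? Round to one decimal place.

16.0 days

egg: 26 / (19.5 − 9.7) = 26 / 9.8 = 2.653 d.
1st larval instar: 30 / (19.5 − 12.1) = 30 / 7.4 = 4.054 d.
2nd larval instar: 48 / (19.5 − 12.1) = 48 / 7.4 = 6.486 d.
pupal: 26 / (19.5 − 10.3) = 26 / 9.2 = 2.826 d.
Sum = 16.020 ≈ 16.0 days.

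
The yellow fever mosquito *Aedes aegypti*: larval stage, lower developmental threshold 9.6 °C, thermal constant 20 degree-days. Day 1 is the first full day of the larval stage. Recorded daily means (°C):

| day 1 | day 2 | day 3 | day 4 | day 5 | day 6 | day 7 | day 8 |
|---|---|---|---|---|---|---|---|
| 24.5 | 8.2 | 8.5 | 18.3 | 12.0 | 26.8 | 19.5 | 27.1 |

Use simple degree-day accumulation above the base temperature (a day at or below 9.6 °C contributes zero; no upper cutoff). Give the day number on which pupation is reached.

day 4

Daily DD above 9.6 °C: 14.9, 0.0, 0.0, 8.7, 2.4, 17.2, 9.9, 17.5.
Cumulative: 14.9, 14.9, 14.9, 23.6, 26.0, 43.2, 53.1, 70.6.
The total first reaches 20 DD on day 4.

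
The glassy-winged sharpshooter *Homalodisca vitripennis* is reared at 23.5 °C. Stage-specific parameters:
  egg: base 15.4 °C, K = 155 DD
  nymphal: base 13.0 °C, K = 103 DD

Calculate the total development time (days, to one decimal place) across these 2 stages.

egg: 155 / (23.5 − 15.4) = 155 / 8.1 = 19.136 d.
nymphal: 103 / (23.5 − 13.0) = 103 / 10.5 = 9.810 d.
Sum = 28.945 ≈ 28.9 days.

28.9 days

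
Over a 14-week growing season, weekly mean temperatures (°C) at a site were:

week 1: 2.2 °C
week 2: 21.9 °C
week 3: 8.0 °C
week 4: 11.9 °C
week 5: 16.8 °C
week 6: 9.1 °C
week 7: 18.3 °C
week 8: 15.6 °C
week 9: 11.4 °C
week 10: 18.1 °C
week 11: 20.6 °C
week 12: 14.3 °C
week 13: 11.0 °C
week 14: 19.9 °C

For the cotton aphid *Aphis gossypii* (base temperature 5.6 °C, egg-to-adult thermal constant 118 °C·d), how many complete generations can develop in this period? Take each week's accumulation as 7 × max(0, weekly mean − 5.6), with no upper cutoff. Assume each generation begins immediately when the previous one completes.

7 generations

Weekly DD (7 × max(0, T̄ − 5.6)): 0.0, 114.1, 16.8, 44.1, 78.4, 24.5, 88.9, 70.0, 40.6, 87.5, 105.0, 60.9, 37.8, 100.1.
Season total = 868.7 DD.
Complete generations = ⌊868.7 / 118⌋ = 7.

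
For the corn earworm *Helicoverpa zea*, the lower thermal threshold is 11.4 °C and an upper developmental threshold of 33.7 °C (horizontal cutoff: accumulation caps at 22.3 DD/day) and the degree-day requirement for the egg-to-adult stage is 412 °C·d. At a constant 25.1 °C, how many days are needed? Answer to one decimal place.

30.1 days

Daily accumulation = 25.1 − 11.4 = 13.7 DD/day.
Duration = 412 / 13.7 = 30.073 ≈ 30.1 days.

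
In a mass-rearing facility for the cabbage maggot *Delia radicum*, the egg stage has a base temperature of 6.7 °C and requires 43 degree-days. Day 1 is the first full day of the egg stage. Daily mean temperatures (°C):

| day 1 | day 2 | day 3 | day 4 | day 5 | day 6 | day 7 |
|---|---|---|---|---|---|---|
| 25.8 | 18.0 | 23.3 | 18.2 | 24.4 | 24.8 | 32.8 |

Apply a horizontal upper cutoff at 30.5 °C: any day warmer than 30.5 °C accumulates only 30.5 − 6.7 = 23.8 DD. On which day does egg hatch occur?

Daily DD above 6.7 °C (capped at 23.8): 19.1, 11.3, 16.6, 11.5, 17.7, 18.1, 23.8.
Cumulative: 19.1, 30.4, 47.0, 58.5, 76.2, 94.3, 118.1.
The total first reaches 43 DD on day 3.

day 3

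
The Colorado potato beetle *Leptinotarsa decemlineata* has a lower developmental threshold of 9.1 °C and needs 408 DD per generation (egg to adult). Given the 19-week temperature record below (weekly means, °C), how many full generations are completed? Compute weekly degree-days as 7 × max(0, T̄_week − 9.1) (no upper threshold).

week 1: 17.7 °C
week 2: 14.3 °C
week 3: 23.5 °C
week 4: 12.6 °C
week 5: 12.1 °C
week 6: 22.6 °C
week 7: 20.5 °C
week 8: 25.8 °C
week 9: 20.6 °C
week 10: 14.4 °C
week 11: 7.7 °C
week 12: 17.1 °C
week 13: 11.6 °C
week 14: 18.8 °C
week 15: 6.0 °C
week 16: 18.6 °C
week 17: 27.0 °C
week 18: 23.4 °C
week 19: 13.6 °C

Weekly DD (7 × max(0, T̄ − 9.1)): 60.2, 36.4, 100.8, 24.5, 21.0, 94.5, 79.8, 116.9, 80.5, 37.1, 0.0, 56.0, 17.5, 67.9, 0.0, 66.5, 125.3, 100.1, 31.5.
Season total = 1116.5 DD.
Complete generations = ⌊1116.5 / 408⌋ = 2.

2 generations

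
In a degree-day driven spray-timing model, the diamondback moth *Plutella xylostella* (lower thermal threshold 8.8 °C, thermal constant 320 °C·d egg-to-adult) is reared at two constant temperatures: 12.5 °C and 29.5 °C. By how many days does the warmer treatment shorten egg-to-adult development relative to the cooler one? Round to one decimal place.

71.0 days

At 12.5 °C: 320 / (12.5 − 8.8) = 320 / 3.7 = 86.486 d.
At 29.5 °C: 320 / (29.5 − 8.8) = 320 / 20.7 = 15.459 d.
Difference = |86.486 − 15.459| = 71.028 ≈ 71.0 days.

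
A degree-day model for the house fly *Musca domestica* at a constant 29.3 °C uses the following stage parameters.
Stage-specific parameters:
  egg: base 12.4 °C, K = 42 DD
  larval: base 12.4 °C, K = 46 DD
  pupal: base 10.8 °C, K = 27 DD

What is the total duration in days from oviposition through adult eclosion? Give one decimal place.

6.7 days

egg: 42 / (29.3 − 12.4) = 42 / 16.9 = 2.485 d.
larval: 46 / (29.3 − 12.4) = 46 / 16.9 = 2.722 d.
pupal: 27 / (29.3 − 10.8) = 27 / 18.5 = 1.459 d.
Sum = 6.667 ≈ 6.7 days.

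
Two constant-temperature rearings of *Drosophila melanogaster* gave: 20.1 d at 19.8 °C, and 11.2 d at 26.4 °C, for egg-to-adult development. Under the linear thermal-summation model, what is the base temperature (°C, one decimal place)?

Under the model K = D·(T − T_b), so D₁·(T₁ − T_b) = D₂·(T₂ − T_b).
20.1·(19.8 − T_b) = 11.2·(26.4 − T_b)
T_b = (20.1·19.8 − 11.2·26.4) / (20.1 − 11.2) = 102.30 / 8.9 = 11.494 °C ≈ 11.5 °C.

11.5 °C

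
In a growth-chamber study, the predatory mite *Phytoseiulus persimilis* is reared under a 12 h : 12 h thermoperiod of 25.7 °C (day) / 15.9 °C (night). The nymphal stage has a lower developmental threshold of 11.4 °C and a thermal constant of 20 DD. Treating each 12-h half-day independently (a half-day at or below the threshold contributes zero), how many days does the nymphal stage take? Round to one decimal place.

2.1 days

Day half: max(0, 25.7 − 11.4) × 0.5 = 14.3 × 0.5 = 7.15 DD.
Night half: max(0, 15.9 − 11.4) × 0.5 = 4.5 × 0.5 = 2.25 DD.
Per 24 h: 9.40 DD/day.
Duration = 20 / 9.40 = 2.128 ≈ 2.1 days.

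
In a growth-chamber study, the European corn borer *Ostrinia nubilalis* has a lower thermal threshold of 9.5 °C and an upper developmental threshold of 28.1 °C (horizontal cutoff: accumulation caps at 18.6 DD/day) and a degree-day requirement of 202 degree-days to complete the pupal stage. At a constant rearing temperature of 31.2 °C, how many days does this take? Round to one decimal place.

10.9 days

Temperature 31.2 °C exceeds the upper threshold, so daily accumulation caps at 28.1 − 9.5 = 18.6 DD/day.
Duration = 202 / 18.6 = 10.860 ≈ 10.9 days.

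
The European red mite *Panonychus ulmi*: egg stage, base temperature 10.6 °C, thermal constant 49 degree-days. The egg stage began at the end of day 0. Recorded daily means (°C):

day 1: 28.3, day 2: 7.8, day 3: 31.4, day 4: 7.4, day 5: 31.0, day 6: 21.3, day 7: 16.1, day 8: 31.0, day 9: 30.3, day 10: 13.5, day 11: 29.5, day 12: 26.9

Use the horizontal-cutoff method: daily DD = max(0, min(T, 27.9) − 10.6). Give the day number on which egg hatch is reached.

Daily DD above 10.6 °C (capped at 17.3): 17.3, 0.0, 17.3, 0.0, 17.3, 10.7, 5.5, 17.3, 17.3, 2.9, 17.3, 16.3.
Cumulative: 17.3, 17.3, 34.6, 34.6, 51.9, 62.6, 68.1, 85.4, 102.7, 105.6, 122.9, 139.2.
The total first reaches 49 DD on day 5.

day 5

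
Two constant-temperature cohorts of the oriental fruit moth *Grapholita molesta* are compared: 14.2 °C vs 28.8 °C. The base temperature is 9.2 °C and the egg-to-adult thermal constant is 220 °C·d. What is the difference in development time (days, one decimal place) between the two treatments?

At 14.2 °C: 220 / (14.2 − 9.2) = 220 / 5.0 = 44.000 d.
At 28.8 °C: 220 / (28.8 − 9.2) = 220 / 19.6 = 11.224 d.
Difference = |44.000 − 11.224| = 32.776 ≈ 32.8 days.

32.8 days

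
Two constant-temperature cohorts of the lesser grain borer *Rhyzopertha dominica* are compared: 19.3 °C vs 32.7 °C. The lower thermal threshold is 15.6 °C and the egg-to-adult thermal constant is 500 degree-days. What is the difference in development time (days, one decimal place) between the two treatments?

At 19.3 °C: 500 / (19.3 − 15.6) = 500 / 3.7 = 135.135 d.
At 32.7 °C: 500 / (32.7 − 15.6) = 500 / 17.1 = 29.240 d.
Difference = |135.135 − 29.240| = 105.895 ≈ 105.9 days.

105.9 days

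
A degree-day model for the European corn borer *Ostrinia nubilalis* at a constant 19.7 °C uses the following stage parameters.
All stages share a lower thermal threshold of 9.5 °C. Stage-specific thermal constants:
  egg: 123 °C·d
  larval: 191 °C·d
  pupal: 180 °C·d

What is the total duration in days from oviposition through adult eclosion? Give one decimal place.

Daily accumulation at 19.7 °C = 19.7 − 9.5 = 10.2 DD/day.
Total K = 123 + 191 + 180 = 494 DD.
Total duration = 494 / 10.2 = 48.431 ≈ 48.4 days.

48.4 days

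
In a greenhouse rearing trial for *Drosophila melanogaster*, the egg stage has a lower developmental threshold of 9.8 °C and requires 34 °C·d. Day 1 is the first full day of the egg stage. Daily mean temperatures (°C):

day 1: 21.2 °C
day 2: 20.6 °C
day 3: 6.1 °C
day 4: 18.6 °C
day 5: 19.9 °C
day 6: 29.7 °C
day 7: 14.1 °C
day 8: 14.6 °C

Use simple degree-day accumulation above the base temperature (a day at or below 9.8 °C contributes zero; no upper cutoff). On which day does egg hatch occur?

day 5

Daily DD above 9.8 °C: 11.4, 10.8, 0.0, 8.8, 10.1, 19.9, 4.3, 4.8.
Cumulative: 11.4, 22.2, 22.2, 31.0, 41.1, 61.0, 65.3, 70.1.
The total first reaches 34 DD on day 5.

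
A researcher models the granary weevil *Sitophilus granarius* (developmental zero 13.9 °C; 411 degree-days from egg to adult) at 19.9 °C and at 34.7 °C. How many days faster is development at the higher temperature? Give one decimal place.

48.7 days

At 19.9 °C: 411 / (19.9 − 13.9) = 411 / 6.0 = 68.500 d.
At 34.7 °C: 411 / (34.7 − 13.9) = 411 / 20.8 = 19.760 d.
Difference = |68.500 − 19.760| = 48.740 ≈ 48.7 days.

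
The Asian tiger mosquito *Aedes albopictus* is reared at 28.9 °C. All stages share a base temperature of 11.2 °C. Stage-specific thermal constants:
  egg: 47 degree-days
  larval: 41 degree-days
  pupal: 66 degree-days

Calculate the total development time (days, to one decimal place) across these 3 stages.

Daily accumulation at 28.9 °C = 28.9 − 11.2 = 17.7 DD/day.
Total K = 47 + 41 + 66 = 154 DD.
Total duration = 154 / 17.7 = 8.701 ≈ 8.7 days.

8.7 days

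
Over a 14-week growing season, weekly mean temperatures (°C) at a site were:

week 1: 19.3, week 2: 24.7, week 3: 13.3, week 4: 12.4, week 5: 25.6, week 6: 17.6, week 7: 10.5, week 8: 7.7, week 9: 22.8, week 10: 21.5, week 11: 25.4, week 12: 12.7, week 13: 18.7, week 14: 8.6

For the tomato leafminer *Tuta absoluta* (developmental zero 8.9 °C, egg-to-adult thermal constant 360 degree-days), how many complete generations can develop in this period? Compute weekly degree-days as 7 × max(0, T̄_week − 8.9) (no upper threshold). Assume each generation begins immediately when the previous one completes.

Weekly DD (7 × max(0, T̄ − 8.9)): 72.8, 110.6, 30.8, 24.5, 116.9, 60.9, 11.2, 0.0, 97.3, 88.2, 115.5, 26.6, 68.6, 0.0.
Season total = 823.9 DD.
Complete generations = ⌊823.9 / 360⌋ = 2.

2 generations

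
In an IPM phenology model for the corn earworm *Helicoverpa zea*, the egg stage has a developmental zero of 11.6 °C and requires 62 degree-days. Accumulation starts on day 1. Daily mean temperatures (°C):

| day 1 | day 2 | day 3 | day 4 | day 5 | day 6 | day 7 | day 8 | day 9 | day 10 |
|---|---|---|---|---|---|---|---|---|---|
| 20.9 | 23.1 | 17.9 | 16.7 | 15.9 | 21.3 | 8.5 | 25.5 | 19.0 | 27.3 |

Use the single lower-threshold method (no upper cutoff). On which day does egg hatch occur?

Daily DD above 11.6 °C: 9.3, 11.5, 6.3, 5.1, 4.3, 9.7, 0.0, 13.9, 7.4, 15.7.
Cumulative: 9.3, 20.8, 27.1, 32.2, 36.5, 46.2, 46.2, 60.1, 67.5, 83.2.
The total first reaches 62 DD on day 9.

day 9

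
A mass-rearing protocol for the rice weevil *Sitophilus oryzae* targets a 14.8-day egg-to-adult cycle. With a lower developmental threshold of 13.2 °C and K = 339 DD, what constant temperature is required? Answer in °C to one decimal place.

Required daily accumulation = 339 / 14.8 = 22.905 DD/day.
T = T_base + 22.905 = 13.2 + 22.905 = 36.105 ≈ 36.1 °C.

36.1 °C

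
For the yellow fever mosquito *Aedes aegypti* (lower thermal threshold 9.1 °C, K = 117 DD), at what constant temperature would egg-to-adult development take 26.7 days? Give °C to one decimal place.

13.5 °C

Required daily accumulation = 117 / 26.7 = 4.382 DD/day.
T = T_base + 4.382 = 9.1 + 4.382 = 13.482 ≈ 13.5 °C.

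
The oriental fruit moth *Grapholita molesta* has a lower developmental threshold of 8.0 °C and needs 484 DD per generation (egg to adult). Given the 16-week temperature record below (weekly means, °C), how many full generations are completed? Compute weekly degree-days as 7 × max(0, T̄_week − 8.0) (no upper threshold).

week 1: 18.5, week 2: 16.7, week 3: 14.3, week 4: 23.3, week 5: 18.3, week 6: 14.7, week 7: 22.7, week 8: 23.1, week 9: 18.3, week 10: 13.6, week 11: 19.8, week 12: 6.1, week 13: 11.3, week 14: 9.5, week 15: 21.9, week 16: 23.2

Weekly DD (7 × max(0, T̄ − 8.0)): 73.5, 60.9, 44.1, 107.1, 72.1, 46.9, 102.9, 105.7, 72.1, 39.2, 82.6, 0.0, 23.1, 10.5, 97.3, 106.4.
Season total = 1044.4 DD.
Complete generations = ⌊1044.4 / 484⌋ = 2.

2 generations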